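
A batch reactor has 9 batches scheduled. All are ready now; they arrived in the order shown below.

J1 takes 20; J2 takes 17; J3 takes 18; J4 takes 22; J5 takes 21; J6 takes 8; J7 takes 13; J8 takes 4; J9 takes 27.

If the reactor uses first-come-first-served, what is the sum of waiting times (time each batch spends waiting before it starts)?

635

FIFO (arrival order): J1 J2 J3 J4 J5 J6 J7 J8 J9.
J1: waits 0, runs 0→20
J2: waits 20, runs 20→37
J3: waits 37, runs 37→55
J4: waits 55, runs 55→77
J5: waits 77, runs 77→98
J6: waits 98, runs 98→106
J7: waits 106, runs 106→119
J8: waits 119, runs 119→123
J9: waits 123, runs 123→150
Sum = 0+20+37+55+77+98+106+119+123 = 635.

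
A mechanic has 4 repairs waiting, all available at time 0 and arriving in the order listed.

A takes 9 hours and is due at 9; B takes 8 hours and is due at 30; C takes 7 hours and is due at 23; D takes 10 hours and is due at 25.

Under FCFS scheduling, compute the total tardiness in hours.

10

FIFO (arrival order): A B C D.
A: 0→9, due 9, tardiness 0
B: 9→17, due 30, tardiness 0
C: 17→24, due 23, tardiness 1
D: 24→34, due 25, tardiness 9
Sum = 0+0+1+9 = 10.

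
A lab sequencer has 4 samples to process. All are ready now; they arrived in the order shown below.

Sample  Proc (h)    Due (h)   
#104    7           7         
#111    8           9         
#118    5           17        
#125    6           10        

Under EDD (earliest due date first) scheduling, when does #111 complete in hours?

15

EDD (increasing due date): #104 #111 #125 #118.
#104: 0→7
#111: 7→15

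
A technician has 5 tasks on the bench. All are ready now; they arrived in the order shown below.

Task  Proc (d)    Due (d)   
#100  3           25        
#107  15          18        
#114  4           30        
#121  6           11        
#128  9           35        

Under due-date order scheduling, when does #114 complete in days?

28

EDD (increasing due date): #121 #107 #100 #114 #128.
#121: 0→6
#107: 6→21
#100: 21→24
#114: 24→28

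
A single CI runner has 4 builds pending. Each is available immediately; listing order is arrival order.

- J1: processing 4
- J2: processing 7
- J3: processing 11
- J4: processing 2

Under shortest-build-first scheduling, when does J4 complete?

2

SPT (increasing processing time): J4 J1 J2 J3.
J4: 0→2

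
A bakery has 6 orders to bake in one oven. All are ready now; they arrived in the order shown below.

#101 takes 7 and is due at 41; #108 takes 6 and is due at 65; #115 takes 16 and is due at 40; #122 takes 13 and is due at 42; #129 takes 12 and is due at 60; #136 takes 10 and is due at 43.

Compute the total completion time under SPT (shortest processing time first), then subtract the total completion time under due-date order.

-54

SPT (increasing processing time): #108 #101 #136 #129 #122 #115.
#108: 0→6
#101: 6→13
#136: 13→23
#129: 23→35
#122: 35→48
#115: 48→64
Sum = 6+13+23+35+48+64 = 189.
EDD (increasing due date): #115 #101 #122 #136 #129 #108.
#115: 0→16
#101: 16→23
#122: 23→36
#136: 36→46
#129: 46→58
#108: 58→64
Sum = 16+23+36+46+58+64 = 243.
Difference = 189 − 243 = -54.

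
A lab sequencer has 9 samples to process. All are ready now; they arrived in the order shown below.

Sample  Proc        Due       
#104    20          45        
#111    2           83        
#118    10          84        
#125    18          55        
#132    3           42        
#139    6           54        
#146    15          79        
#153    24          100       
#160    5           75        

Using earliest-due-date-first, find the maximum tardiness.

3

EDD (increasing due date): #132 #104 #139 #125 #160 #146 #111 #118 #153.
#132: 0→3, due 42, tardiness 0
#104: 3→23, due 45, tardiness 0
#139: 23→29, due 54, tardiness 0
#125: 29→47, due 55, tardiness 0
#160: 47→52, due 75, tardiness 0
#146: 52→67, due 79, tardiness 0
#111: 67→69, due 83, tardiness 0
#118: 69→79, due 84, tardiness 0
#153: 79→103, due 100, tardiness 3
Maximum = 3.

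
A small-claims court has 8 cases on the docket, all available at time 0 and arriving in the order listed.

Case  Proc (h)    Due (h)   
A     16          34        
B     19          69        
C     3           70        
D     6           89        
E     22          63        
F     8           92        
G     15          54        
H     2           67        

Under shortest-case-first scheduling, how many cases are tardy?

2

SPT (increasing processing time): H C D F G A B E.
H: 0→2, due 67, tardiness 0
C: 2→5, due 70, tardiness 0
D: 5→11, due 89, tardiness 0
F: 11→19, due 92, tardiness 0
G: 19→34, due 54, tardiness 0
A: 34→50, due 34, tardiness 16
B: 50→69, due 69, tardiness 0
E: 69→91, due 63, tardiness 28
Late cases: 2.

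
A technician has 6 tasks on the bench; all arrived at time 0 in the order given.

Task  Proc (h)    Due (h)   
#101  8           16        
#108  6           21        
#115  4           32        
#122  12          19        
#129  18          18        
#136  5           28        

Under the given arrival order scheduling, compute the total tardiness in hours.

FIFO (arrival order): #101 #108 #115 #122 #129 #136.
#101: 0→8, due 16, tardiness 0
#108: 8→14, due 21, tardiness 0
#115: 14→18, due 32, tardiness 0
#122: 18→30, due 19, tardiness 11
#129: 30→48, due 18, tardiness 30
#136: 48→53, due 28, tardiness 25
Sum = 0+0+0+11+30+25 = 66.

66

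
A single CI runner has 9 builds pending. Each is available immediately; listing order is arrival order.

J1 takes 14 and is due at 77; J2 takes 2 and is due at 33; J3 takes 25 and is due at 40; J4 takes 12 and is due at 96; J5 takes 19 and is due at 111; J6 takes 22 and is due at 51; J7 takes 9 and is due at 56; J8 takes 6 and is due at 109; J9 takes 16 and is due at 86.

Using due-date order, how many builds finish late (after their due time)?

4

EDD (increasing due date): J2 J3 J6 J7 J1 J9 J4 J8 J5.
J2: 0→2, due 33, tardiness 0
J3: 2→27, due 40, tardiness 0
J6: 27→49, due 51, tardiness 0
J7: 49→58, due 56, tardiness 2
J1: 58→72, due 77, tardiness 0
J9: 72→88, due 86, tardiness 2
J4: 88→100, due 96, tardiness 4
J8: 100→106, due 109, tardiness 0
J5: 106→125, due 111, tardiness 14
Late builds: 4.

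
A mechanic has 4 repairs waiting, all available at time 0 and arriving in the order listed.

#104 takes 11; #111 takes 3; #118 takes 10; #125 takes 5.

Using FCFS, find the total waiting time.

FIFO (arrival order): #104 #111 #118 #125.
#104: waits 0, runs 0→11
#111: waits 11, runs 11→14
#118: waits 14, runs 14→24
#125: waits 24, runs 24→29
Sum = 0+11+14+24 = 49.

49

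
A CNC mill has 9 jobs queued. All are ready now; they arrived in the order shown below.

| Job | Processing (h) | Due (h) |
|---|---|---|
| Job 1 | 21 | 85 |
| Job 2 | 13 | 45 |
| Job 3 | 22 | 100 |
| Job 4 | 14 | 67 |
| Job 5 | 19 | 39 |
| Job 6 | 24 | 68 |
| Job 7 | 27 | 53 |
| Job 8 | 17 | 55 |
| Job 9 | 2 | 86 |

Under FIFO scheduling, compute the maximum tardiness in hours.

102

FIFO (arrival order): Job 1 Job 2 Job 3 Job 4 Job 5 Job 6 Job 7 Job 8 Job 9.
Job 1: 0→21, due 85, tardiness 0
Job 2: 21→34, due 45, tardiness 0
Job 3: 34→56, due 100, tardiness 0
Job 4: 56→70, due 67, tardiness 3
Job 5: 70→89, due 39, tardiness 50
Job 6: 89→113, due 68, tardiness 45
Job 7: 113→140, due 53, tardiness 87
Job 8: 140→157, due 55, tardiness 102
Job 9: 157→159, due 86, tardiness 73
Maximum = 102.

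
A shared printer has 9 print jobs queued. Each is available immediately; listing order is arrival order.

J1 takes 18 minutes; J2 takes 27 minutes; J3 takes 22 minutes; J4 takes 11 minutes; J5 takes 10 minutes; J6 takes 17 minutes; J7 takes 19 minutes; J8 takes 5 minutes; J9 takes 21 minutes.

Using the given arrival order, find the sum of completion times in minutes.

FIFO (arrival order): J1 J2 J3 J4 J5 J6 J7 J8 J9.
J1: 0→18
J2: 18→45
J3: 45→67
J4: 67→78
J5: 78→88
J6: 88→105
J7: 105→124
J8: 124→129
J9: 129→150
Sum = 18+45+67+78+88+105+124+129+150 = 804.

804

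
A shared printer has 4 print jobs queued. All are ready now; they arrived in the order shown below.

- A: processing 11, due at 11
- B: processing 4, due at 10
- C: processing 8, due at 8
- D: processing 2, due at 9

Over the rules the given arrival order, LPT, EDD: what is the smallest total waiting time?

FIFO (arrival order): A B C D.
A: waits 0, runs 0→11
B: waits 11, runs 11→15
C: waits 15, runs 15→23
D: waits 23, runs 23→25
Sum = 0+11+15+23 = 49.
LPT (decreasing processing time): A C B D.
A: waits 0, runs 0→11
C: waits 11, runs 11→19
B: waits 19, runs 19→23
D: waits 23, runs 23→25
Sum = 0+11+19+23 = 53.
EDD (increasing due date): C D B A.
C: waits 0, runs 0→8
D: waits 8, runs 8→10
B: waits 10, runs 10→14
A: waits 14, runs 14→25
Sum = 0+8+10+14 = 32.
FIFO 49, LPT 53, EDD 32 → minimum 32.

32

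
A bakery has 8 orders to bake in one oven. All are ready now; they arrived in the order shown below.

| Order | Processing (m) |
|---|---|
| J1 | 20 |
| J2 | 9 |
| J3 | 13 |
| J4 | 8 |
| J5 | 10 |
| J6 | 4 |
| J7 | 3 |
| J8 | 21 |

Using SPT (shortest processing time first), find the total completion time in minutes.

SPT (increasing processing time): J7 J6 J4 J2 J5 J3 J1 J8.
J7: 0→3
J6: 3→7
J4: 7→15
J2: 15→24
J5: 24→34
J3: 34→47
J1: 47→67
J8: 67→88
Sum = 3+7+15+24+34+47+67+88 = 285.

285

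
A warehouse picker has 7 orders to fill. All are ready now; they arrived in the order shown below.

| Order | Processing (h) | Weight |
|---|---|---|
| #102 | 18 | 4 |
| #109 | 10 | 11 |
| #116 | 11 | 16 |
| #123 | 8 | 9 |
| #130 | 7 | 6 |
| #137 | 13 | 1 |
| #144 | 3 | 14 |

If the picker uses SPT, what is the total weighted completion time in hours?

1528

SPT (increasing processing time): #144 #130 #123 #109 #116 #137 #102.
#144: finishes 3, weight 14, w·C = 42
#130: finishes 10, weight 6, w·C = 60
#123: finishes 18, weight 9, w·C = 162
#109: finishes 28, weight 11, w·C = 308
#116: finishes 39, weight 16, w·C = 624
#137: finishes 52, weight 1, w·C = 52
#102: finishes 70, weight 4, w·C = 280
Sum = 42+60+162+308+624+52+280 = 1528.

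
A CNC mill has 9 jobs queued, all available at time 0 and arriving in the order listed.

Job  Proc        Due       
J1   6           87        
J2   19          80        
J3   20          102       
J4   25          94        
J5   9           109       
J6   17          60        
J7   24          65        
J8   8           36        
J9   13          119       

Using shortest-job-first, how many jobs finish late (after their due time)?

2

SPT (increasing processing time): J1 J8 J5 J9 J6 J2 J3 J7 J4.
J1: 0→6, due 87, tardiness 0
J8: 6→14, due 36, tardiness 0
J5: 14→23, due 109, tardiness 0
J9: 23→36, due 119, tardiness 0
J6: 36→53, due 60, tardiness 0
J2: 53→72, due 80, tardiness 0
J3: 72→92, due 102, tardiness 0
J7: 92→116, due 65, tardiness 51
J4: 116→141, due 94, tardiness 47
Late jobs: 2.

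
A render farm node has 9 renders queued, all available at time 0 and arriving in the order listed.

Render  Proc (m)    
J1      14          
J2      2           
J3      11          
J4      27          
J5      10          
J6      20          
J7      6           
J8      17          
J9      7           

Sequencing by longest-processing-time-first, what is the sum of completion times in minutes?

LPT (decreasing processing time): J4 J6 J8 J1 J3 J5 J9 J7 J2.
J4: 0→27
J6: 27→47
J8: 47→64
J1: 64→78
J3: 78→89
J5: 89→99
J9: 99→106
J7: 106→112
J2: 112→114
Sum = 27+47+64+78+89+99+106+112+114 = 736.

736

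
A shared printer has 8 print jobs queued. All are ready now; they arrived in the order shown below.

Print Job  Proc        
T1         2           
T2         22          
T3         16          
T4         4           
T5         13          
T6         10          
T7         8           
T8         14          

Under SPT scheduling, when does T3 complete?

SPT (increasing processing time): T1 T4 T7 T6 T5 T8 T3 T2.
T1: 0→2
T4: 2→6
T7: 6→14
T6: 14→24
T5: 24→37
T8: 37→51
T3: 51→67

67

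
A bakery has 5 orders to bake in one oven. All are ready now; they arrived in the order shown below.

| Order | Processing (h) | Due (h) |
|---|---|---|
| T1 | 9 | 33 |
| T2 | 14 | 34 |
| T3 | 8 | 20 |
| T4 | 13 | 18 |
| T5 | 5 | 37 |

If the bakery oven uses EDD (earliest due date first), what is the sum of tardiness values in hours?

23

EDD (increasing due date): T4 T3 T1 T2 T5.
T4: 0→13, due 18, tardiness 0
T3: 13→21, due 20, tardiness 1
T1: 21→30, due 33, tardiness 0
T2: 30→44, due 34, tardiness 10
T5: 44→49, due 37, tardiness 12
Sum = 0+1+0+10+12 = 23.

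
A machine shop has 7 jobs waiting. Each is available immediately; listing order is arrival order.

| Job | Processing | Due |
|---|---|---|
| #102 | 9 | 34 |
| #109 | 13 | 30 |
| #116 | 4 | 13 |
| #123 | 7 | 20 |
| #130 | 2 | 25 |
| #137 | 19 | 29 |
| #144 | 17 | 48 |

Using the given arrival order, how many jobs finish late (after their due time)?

FIFO (arrival order): #102 #109 #116 #123 #130 #137 #144.
#102: 0→9, due 34, tardiness 0
#109: 9→22, due 30, tardiness 0
#116: 22→26, due 13, tardiness 13
#123: 26→33, due 20, tardiness 13
#130: 33→35, due 25, tardiness 10
#137: 35→54, due 29, tardiness 25
#144: 54→71, due 48, tardiness 23
Late jobs: 5.

5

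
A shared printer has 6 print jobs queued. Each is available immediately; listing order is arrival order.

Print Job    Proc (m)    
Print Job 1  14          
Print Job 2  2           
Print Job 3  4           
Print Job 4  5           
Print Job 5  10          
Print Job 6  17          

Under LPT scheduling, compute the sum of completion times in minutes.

237

LPT (decreasing processing time): Print Job 6 Print Job 1 Print Job 5 Print Job 4 Print Job 3 Print Job 2.
Print Job 6: 0→17
Print Job 1: 17→31
Print Job 5: 31→41
Print Job 4: 41→46
Print Job 3: 46→50
Print Job 2: 50→52
Sum = 17+31+41+46+50+52 = 237.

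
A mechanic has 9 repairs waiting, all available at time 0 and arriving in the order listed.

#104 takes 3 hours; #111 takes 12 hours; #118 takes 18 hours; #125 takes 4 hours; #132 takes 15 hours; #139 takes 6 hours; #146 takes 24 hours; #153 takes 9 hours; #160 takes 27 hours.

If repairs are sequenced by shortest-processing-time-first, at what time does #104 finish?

SPT (increasing processing time): #104 #125 #139 #153 #111 #132 #118 #146 #160.
#104: 0→3

3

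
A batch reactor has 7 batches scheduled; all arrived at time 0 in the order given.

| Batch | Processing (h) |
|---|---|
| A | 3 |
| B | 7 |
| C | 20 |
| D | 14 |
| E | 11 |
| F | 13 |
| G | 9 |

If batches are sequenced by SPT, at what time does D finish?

57

SPT (increasing processing time): A B G E F D C.
A: 0→3
B: 3→10
G: 10→19
E: 19→30
F: 30→43
D: 43→57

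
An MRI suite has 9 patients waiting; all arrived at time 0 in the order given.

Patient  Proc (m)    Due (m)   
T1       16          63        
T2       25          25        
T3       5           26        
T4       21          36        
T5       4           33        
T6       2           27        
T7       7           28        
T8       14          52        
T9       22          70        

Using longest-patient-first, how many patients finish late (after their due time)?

LPT (decreasing processing time): T2 T9 T4 T1 T8 T7 T3 T5 T6.
T2: 0→25, due 25, tardiness 0
T9: 25→47, due 70, tardiness 0
T4: 47→68, due 36, tardiness 32
T1: 68→84, due 63, tardiness 21
T8: 84→98, due 52, tardiness 46
T7: 98→105, due 28, tardiness 77
T3: 105→110, due 26, tardiness 84
T5: 110→114, due 33, tardiness 81
T6: 114→116, due 27, tardiness 89
Late patients: 7.

7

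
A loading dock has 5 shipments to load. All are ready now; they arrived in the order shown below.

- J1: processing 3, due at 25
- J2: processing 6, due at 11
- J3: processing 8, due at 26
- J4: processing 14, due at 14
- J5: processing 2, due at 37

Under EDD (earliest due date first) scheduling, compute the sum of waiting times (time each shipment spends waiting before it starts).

EDD (increasing due date): J2 J4 J1 J3 J5.
J2: waits 0, runs 0→6
J4: waits 6, runs 6→20
J1: waits 20, runs 20→23
J3: waits 23, runs 23→31
J5: waits 31, runs 31→33
Sum = 0+6+20+23+31 = 80.

80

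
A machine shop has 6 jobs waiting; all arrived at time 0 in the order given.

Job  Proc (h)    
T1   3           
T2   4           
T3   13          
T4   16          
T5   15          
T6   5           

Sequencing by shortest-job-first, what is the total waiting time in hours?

87

SPT (increasing processing time): T1 T2 T6 T3 T5 T4.
T1: waits 0, runs 0→3
T2: waits 3, runs 3→7
T6: waits 7, runs 7→12
T3: waits 12, runs 12→25
T5: waits 25, runs 25→40
T4: waits 40, runs 40→56
Sum = 0+3+7+12+25+40 = 87.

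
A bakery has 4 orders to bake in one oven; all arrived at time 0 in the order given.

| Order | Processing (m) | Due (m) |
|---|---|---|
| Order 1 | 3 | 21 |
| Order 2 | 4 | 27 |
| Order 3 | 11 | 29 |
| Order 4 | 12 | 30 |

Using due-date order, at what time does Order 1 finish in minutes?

EDD (increasing due date): Order 1 Order 2 Order 3 Order 4.
Order 1: 0→3

3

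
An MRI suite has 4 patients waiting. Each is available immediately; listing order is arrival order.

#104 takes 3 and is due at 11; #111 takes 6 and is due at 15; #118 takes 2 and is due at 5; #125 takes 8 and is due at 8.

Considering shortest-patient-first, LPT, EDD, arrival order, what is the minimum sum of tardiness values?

8

SPT (increasing processing time): #118 #104 #111 #125.
#118: 0→2, due 5, tardiness 0
#104: 2→5, due 11, tardiness 0
#111: 5→11, due 15, tardiness 0
#125: 11→19, due 8, tardiness 11
Sum = 0+0+0+11 = 11.
LPT (decreasing processing time): #125 #111 #104 #118.
#125: 0→8, due 8, tardiness 0
#111: 8→14, due 15, tardiness 0
#104: 14→17, due 11, tardiness 6
#118: 17→19, due 5, tardiness 14
Sum = 0+0+6+14 = 20.
EDD (increasing due date): #118 #125 #104 #111.
#118: 0→2, due 5, tardiness 0
#125: 2→10, due 8, tardiness 2
#104: 10→13, due 11, tardiness 2
#111: 13→19, due 15, tardiness 4
Sum = 0+2+2+4 = 8.
FIFO (arrival order): #104 #111 #118 #125.
#104: 0→3, due 11, tardiness 0
#111: 3→9, due 15, tardiness 0
#118: 9→11, due 5, tardiness 6
#125: 11→19, due 8, tardiness 11
Sum = 0+0+6+11 = 17.
SPT 11, LPT 20, EDD 8, FIFO 17 → minimum 8.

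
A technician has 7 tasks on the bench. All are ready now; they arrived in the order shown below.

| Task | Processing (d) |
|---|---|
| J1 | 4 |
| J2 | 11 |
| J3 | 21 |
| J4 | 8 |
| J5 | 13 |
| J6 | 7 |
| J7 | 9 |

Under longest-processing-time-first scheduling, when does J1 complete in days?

LPT (decreasing processing time): J3 J5 J2 J7 J4 J6 J1.
J3: 0→21
J5: 21→34
J2: 34→45
J7: 45→54
J4: 54→62
J6: 62→69
J1: 69→73

73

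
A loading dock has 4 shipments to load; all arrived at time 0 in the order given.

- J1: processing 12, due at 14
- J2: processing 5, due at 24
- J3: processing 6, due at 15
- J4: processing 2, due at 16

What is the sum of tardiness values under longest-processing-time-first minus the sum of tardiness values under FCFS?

LPT (decreasing processing time): J1 J3 J2 J4.
J1: 0→12, due 14, tardiness 0
J3: 12→18, due 15, tardiness 3
J2: 18→23, due 24, tardiness 0
J4: 23→25, due 16, tardiness 9
Sum = 0+3+0+9 = 12.
FIFO (arrival order): J1 J2 J3 J4.
J1: 0→12, due 14, tardiness 0
J2: 12→17, due 24, tardiness 0
J3: 17→23, due 15, tardiness 8
J4: 23→25, due 16, tardiness 9
Sum = 0+0+8+9 = 17.
Difference = 12 − 17 = -5.

-5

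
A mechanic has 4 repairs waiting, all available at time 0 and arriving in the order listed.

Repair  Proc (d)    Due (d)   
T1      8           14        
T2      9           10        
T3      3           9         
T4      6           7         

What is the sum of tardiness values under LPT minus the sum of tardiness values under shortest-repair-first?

LPT (decreasing processing time): T2 T1 T4 T3.
T2: 0→9, due 10, tardiness 0
T1: 9→17, due 14, tardiness 3
T4: 17→23, due 7, tardiness 16
T3: 23→26, due 9, tardiness 17
Sum = 0+3+16+17 = 36.
SPT (increasing processing time): T3 T4 T1 T2.
T3: 0→3, due 9, tardiness 0
T4: 3→9, due 7, tardiness 2
T1: 9→17, due 14, tardiness 3
T2: 17→26, due 10, tardiness 16
Sum = 0+2+3+16 = 21.
Difference = 36 − 21 = 15.

15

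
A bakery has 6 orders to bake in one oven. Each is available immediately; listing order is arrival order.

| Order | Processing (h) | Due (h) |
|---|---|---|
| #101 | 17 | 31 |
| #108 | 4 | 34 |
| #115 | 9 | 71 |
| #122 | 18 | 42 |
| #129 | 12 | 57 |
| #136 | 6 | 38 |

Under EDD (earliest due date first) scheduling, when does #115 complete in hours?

66

EDD (increasing due date): #101 #108 #136 #122 #129 #115.
#101: 0→17
#108: 17→21
#136: 21→27
#122: 27→45
#129: 45→57
#115: 57→66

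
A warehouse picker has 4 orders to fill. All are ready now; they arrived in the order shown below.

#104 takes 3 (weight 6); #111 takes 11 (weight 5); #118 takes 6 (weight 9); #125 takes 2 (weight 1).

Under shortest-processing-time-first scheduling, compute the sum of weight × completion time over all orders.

SPT (increasing processing time): #125 #104 #118 #111.
#125: finishes 2, weight 1, w·C = 2
#104: finishes 5, weight 6, w·C = 30
#118: finishes 11, weight 9, w·C = 99
#111: finishes 22, weight 5, w·C = 110
Sum = 2+30+99+110 = 241.

241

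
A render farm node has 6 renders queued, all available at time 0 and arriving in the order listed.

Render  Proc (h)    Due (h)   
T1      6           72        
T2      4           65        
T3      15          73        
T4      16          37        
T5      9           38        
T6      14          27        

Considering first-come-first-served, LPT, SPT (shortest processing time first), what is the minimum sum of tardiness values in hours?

33

FIFO (arrival order): T1 T2 T3 T4 T5 T6.
T1: 0→6, due 72, tardiness 0
T2: 6→10, due 65, tardiness 0
T3: 10→25, due 73, tardiness 0
T4: 25→41, due 37, tardiness 4
T5: 41→50, due 38, tardiness 12
T6: 50→64, due 27, tardiness 37
Sum = 0+0+0+4+12+37 = 53.
LPT (decreasing processing time): T4 T3 T6 T5 T1 T2.
T4: 0→16, due 37, tardiness 0
T3: 16→31, due 73, tardiness 0
T6: 31→45, due 27, tardiness 18
T5: 45→54, due 38, tardiness 16
T1: 54→60, due 72, tardiness 0
T2: 60→64, due 65, tardiness 0
Sum = 0+0+18+16+0+0 = 34.
SPT (increasing processing time): T2 T1 T5 T6 T3 T4.
T2: 0→4, due 65, tardiness 0
T1: 4→10, due 72, tardiness 0
T5: 10→19, due 38, tardiness 0
T6: 19→33, due 27, tardiness 6
T3: 33→48, due 73, tardiness 0
T4: 48→64, due 37, tardiness 27
Sum = 0+0+0+6+0+27 = 33.
FIFO 53, LPT 34, SPT 33 → minimum 33.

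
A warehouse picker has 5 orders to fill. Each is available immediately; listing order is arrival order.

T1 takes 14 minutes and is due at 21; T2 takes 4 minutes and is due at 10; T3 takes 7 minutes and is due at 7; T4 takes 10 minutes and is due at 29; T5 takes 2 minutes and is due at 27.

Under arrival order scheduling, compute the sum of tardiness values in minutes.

FIFO (arrival order): T1 T2 T3 T4 T5.
T1: 0→14, due 21, tardiness 0
T2: 14→18, due 10, tardiness 8
T3: 18→25, due 7, tardiness 18
T4: 25→35, due 29, tardiness 6
T5: 35→37, due 27, tardiness 10
Sum = 0+8+18+6+10 = 42.

42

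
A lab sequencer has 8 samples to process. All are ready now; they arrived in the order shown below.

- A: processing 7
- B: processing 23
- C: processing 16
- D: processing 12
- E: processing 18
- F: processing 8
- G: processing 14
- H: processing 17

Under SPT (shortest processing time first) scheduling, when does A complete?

SPT (increasing processing time): A F D G C H E B.
A: 0→7

7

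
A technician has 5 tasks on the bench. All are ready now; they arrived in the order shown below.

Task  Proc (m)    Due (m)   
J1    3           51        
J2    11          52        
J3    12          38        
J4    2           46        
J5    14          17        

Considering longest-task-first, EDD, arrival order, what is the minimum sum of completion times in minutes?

113

LPT (decreasing processing time): J5 J3 J2 J1 J4.
J5: 0→14
J3: 14→26
J2: 26→37
J1: 37→40
J4: 40→42
Sum = 14+26+37+40+42 = 159.
EDD (increasing due date): J5 J3 J4 J1 J2.
J5: 0→14
J3: 14→26
J4: 26→28
J1: 28→31
J2: 31→42
Sum = 14+26+28+31+42 = 141.
FIFO (arrival order): J1 J2 J3 J4 J5.
J1: 0→3
J2: 3→14
J3: 14→26
J4: 26→28
J5: 28→42
Sum = 3+14+26+28+42 = 113.
LPT 159, EDD 141, FIFO 113 → minimum 113.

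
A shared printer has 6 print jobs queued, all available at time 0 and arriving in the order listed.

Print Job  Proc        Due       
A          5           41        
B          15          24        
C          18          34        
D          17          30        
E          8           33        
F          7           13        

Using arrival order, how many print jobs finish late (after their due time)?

4

FIFO (arrival order): A B C D E F.
A: 0→5, due 41, tardiness 0
B: 5→20, due 24, tardiness 0
C: 20→38, due 34, tardiness 4
D: 38→55, due 30, tardiness 25
E: 55→63, due 33, tardiness 30
F: 63→70, due 13, tardiness 57
Late print jobs: 4.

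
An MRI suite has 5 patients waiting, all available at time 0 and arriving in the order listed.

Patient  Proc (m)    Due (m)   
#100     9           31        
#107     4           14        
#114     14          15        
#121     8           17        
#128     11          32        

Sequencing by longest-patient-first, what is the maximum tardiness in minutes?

LPT (decreasing processing time): #114 #128 #100 #121 #107.
#114: 0→14, due 15, tardiness 0
#128: 14→25, due 32, tardiness 0
#100: 25→34, due 31, tardiness 3
#121: 34→42, due 17, tardiness 25
#107: 42→46, due 14, tardiness 32
Maximum = 32.

32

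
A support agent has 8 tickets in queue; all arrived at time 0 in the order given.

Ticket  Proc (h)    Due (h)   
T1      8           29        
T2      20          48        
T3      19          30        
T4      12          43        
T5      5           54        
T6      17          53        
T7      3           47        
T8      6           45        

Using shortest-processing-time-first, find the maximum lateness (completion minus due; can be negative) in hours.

SPT (increasing processing time): T7 T5 T8 T1 T4 T6 T3 T2.
T7: 0→3, due 47, lateness -44
T5: 3→8, due 54, lateness -46
T8: 8→14, due 45, lateness -31
T1: 14→22, due 29, lateness -7
T4: 22→34, due 43, lateness -9
T6: 34→51, due 53, lateness -2
T3: 51→70, due 30, lateness 40
T2: 70→90, due 48, lateness 42
Maximum = 42.

42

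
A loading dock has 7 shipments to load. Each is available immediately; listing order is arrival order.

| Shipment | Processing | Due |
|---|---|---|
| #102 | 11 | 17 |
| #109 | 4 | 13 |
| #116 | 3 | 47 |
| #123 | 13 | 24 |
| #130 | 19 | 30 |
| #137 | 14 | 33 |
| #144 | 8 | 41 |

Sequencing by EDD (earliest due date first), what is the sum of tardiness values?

102

EDD (increasing due date): #109 #102 #123 #130 #137 #144 #116.
#109: 0→4, due 13, tardiness 0
#102: 4→15, due 17, tardiness 0
#123: 15→28, due 24, tardiness 4
#130: 28→47, due 30, tardiness 17
#137: 47→61, due 33, tardiness 28
#144: 61→69, due 41, tardiness 28
#116: 69→72, due 47, tardiness 25
Sum = 0+0+4+17+28+28+25 = 102.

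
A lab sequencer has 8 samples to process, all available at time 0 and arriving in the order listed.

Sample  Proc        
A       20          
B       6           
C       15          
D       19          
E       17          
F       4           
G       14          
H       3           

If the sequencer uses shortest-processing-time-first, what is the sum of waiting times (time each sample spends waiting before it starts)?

SPT (increasing processing time): H F B G C E D A.
H: waits 0, runs 0→3
F: waits 3, runs 3→7
B: waits 7, runs 7→13
G: waits 13, runs 13→27
C: waits 27, runs 27→42
E: waits 42, runs 42→59
D: waits 59, runs 59→78
A: waits 78, runs 78→98
Sum = 0+3+7+13+27+42+59+78 = 229.

229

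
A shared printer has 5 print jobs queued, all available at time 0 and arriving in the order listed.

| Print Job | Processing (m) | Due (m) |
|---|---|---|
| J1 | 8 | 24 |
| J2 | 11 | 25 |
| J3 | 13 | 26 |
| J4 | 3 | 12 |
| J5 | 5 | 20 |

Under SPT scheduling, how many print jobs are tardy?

SPT (increasing processing time): J4 J5 J1 J2 J3.
J4: 0→3, due 12, tardiness 0
J5: 3→8, due 20, tardiness 0
J1: 8→16, due 24, tardiness 0
J2: 16→27, due 25, tardiness 2
J3: 27→40, due 26, tardiness 14
Late print jobs: 2.

2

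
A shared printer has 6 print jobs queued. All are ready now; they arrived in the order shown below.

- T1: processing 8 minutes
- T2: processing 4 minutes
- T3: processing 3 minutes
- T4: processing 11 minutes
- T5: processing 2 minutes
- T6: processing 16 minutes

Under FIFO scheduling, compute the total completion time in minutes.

133

FIFO (arrival order): T1 T2 T3 T4 T5 T6.
T1: 0→8
T2: 8→12
T3: 12→15
T4: 15→26
T5: 26→28
T6: 28→44
Sum = 8+12+15+26+28+44 = 133.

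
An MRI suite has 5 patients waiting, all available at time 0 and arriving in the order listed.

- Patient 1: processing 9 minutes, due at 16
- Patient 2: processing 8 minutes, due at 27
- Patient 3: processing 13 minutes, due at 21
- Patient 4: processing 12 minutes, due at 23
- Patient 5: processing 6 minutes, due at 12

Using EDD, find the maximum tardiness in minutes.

21

EDD (increasing due date): Patient 5 Patient 1 Patient 3 Patient 4 Patient 2.
Patient 5: 0→6, due 12, tardiness 0
Patient 1: 6→15, due 16, tardiness 0
Patient 3: 15→28, due 21, tardiness 7
Patient 4: 28→40, due 23, tardiness 17
Patient 2: 40→48, due 27, tardiness 21
Maximum = 21.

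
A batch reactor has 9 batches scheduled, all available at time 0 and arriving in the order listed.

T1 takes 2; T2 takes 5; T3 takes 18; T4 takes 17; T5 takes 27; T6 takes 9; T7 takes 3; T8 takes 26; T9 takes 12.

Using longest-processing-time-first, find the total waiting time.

LPT (decreasing processing time): T5 T8 T3 T4 T9 T6 T2 T7 T1.
T5: waits 0, runs 0→27
T8: waits 27, runs 27→53
T3: waits 53, runs 53→71
T4: waits 71, runs 71→88
T9: waits 88, runs 88→100
T6: waits 100, runs 100→109
T2: waits 109, runs 109→114
T7: waits 114, runs 114→117
T1: waits 117, runs 117→119
Sum = 0+27+53+71+88+100+109+114+117 = 679.

679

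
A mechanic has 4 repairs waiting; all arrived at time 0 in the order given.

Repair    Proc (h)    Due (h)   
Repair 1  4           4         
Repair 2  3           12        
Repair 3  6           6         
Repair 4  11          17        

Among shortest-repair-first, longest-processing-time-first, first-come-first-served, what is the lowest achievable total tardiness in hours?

SPT (increasing processing time): Repair 2 Repair 1 Repair 3 Repair 4.
Repair 2: 0→3, due 12, tardiness 0
Repair 1: 3→7, due 4, tardiness 3
Repair 3: 7→13, due 6, tardiness 7
Repair 4: 13→24, due 17, tardiness 7
Sum = 0+3+7+7 = 17.
LPT (decreasing processing time): Repair 4 Repair 3 Repair 1 Repair 2.
Repair 4: 0→11, due 17, tardiness 0
Repair 3: 11→17, due 6, tardiness 11
Repair 1: 17→21, due 4, tardiness 17
Repair 2: 21→24, due 12, tardiness 12
Sum = 0+11+17+12 = 40.
FIFO (arrival order): Repair 1 Repair 2 Repair 3 Repair 4.
Repair 1: 0→4, due 4, tardiness 0
Repair 2: 4→7, due 12, tardiness 0
Repair 3: 7→13, due 6, tardiness 7
Repair 4: 13→24, due 17, tardiness 7
Sum = 0+0+7+7 = 14.
SPT 17, LPT 40, FIFO 14 → minimum 14.

14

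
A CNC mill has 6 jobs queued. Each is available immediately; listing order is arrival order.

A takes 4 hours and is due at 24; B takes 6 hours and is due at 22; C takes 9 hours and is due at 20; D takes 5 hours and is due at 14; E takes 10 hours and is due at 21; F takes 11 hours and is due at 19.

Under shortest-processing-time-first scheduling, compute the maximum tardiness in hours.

SPT (increasing processing time): A D B C E F.
A: 0→4, due 24, tardiness 0
D: 4→9, due 14, tardiness 0
B: 9→15, due 22, tardiness 0
C: 15→24, due 20, tardiness 4
E: 24→34, due 21, tardiness 13
F: 34→45, due 19, tardiness 26
Maximum = 26.

26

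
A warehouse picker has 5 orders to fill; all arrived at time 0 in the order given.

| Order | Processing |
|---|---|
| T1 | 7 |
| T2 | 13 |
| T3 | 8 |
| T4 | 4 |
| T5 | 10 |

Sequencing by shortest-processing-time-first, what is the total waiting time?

SPT (increasing processing time): T4 T1 T3 T5 T2.
T4: waits 0, runs 0→4
T1: waits 4, runs 4→11
T3: waits 11, runs 11→19
T5: waits 19, runs 19→29
T2: waits 29, runs 29→42
Sum = 0+4+11+19+29 = 63.

63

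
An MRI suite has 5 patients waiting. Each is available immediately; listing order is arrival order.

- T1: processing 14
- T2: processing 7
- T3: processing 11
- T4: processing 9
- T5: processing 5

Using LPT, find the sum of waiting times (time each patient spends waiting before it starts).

114

LPT (decreasing processing time): T1 T3 T4 T2 T5.
T1: waits 0, runs 0→14
T3: waits 14, runs 14→25
T4: waits 25, runs 25→34
T2: waits 34, runs 34→41
T5: waits 41, runs 41→46
Sum = 0+14+25+34+41 = 114.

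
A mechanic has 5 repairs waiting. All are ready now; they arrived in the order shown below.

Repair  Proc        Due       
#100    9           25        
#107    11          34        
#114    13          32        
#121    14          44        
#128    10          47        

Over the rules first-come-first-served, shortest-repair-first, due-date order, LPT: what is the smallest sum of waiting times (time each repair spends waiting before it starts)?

FIFO (arrival order): #100 #107 #114 #121 #128.
#100: waits 0, runs 0→9
#107: waits 9, runs 9→20
#114: waits 20, runs 20→33
#121: waits 33, runs 33→47
#128: waits 47, runs 47→57
Sum = 0+9+20+33+47 = 109.
SPT (increasing processing time): #100 #128 #107 #114 #121.
#100: waits 0, runs 0→9
#128: waits 9, runs 9→19
#107: waits 19, runs 19→30
#114: waits 30, runs 30→43
#121: waits 43, runs 43→57
Sum = 0+9+19+30+43 = 101.
EDD (increasing due date): #100 #114 #107 #121 #128.
#100: waits 0, runs 0→9
#114: waits 9, runs 9→22
#107: waits 22, runs 22→33
#121: waits 33, runs 33→47
#128: waits 47, runs 47→57
Sum = 0+9+22+33+47 = 111.
LPT (decreasing processing time): #121 #114 #107 #128 #100.
#121: waits 0, runs 0→14
#114: waits 14, runs 14→27
#107: waits 27, runs 27→38
#128: waits 38, runs 38→48
#100: waits 48, runs 48→57
Sum = 0+14+27+38+48 = 127.
FIFO 109, SPT 101, EDD 111, LPT 127 → minimum 101.

101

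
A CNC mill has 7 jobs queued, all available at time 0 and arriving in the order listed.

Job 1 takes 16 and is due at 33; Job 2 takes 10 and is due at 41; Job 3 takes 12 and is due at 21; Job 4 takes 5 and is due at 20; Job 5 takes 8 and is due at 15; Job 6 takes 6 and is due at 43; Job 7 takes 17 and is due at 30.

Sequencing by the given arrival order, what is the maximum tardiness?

FIFO (arrival order): Job 1 Job 2 Job 3 Job 4 Job 5 Job 6 Job 7.
Job 1: 0→16, due 33, tardiness 0
Job 2: 16→26, due 41, tardiness 0
Job 3: 26→38, due 21, tardiness 17
Job 4: 38→43, due 20, tardiness 23
Job 5: 43→51, due 15, tardiness 36
Job 6: 51→57, due 43, tardiness 14
Job 7: 57→74, due 30, tardiness 44
Maximum = 44.

44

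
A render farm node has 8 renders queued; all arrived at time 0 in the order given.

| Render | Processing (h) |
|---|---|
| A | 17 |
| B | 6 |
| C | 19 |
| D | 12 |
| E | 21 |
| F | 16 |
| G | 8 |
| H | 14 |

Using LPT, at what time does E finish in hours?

21

LPT (decreasing processing time): E C A F H D G B.
E: 0→21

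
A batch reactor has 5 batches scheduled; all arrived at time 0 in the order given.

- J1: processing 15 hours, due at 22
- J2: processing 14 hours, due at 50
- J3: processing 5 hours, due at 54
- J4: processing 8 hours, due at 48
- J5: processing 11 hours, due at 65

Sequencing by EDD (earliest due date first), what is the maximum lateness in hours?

-7

EDD (increasing due date): J1 J4 J2 J3 J5.
J1: 0→15, due 22, lateness -7
J4: 15→23, due 48, lateness -25
J2: 23→37, due 50, lateness -13
J3: 37→42, due 54, lateness -12
J5: 42→53, due 65, lateness -12
Maximum = -7.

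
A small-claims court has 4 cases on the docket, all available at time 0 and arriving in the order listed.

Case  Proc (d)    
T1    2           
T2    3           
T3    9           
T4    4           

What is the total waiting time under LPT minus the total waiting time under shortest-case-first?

22

LPT (decreasing processing time): T3 T4 T2 T1.
T3: waits 0, runs 0→9
T4: waits 9, runs 9→13
T2: waits 13, runs 13→16
T1: waits 16, runs 16→18
Sum = 0+9+13+16 = 38.
SPT (increasing processing time): T1 T2 T4 T3.
T1: waits 0, runs 0→2
T2: waits 2, runs 2→5
T4: waits 5, runs 5→9
T3: waits 9, runs 9→18
Sum = 0+2+5+9 = 16.
Difference = 38 − 16 = 22.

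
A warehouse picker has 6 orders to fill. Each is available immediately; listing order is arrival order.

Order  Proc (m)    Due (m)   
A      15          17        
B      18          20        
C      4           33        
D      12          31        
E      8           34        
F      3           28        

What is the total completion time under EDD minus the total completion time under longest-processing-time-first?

-22

EDD (increasing due date): A B F D C E.
A: 0→15
B: 15→33
F: 33→36
D: 36→48
C: 48→52
E: 52→60
Sum = 15+33+36+48+52+60 = 244.
LPT (decreasing processing time): B A D E C F.
B: 0→18
A: 18→33
D: 33→45
E: 45→53
C: 53→57
F: 57→60
Sum = 18+33+45+53+57+60 = 266.
Difference = 244 − 266 = -22.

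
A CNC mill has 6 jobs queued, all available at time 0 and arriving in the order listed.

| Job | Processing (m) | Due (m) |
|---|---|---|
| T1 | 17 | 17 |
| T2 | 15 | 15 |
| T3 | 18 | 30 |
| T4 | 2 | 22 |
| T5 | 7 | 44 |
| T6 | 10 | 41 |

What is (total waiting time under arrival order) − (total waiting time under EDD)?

15

FIFO (arrival order): T1 T2 T3 T4 T5 T6.
T1: waits 0, runs 0→17
T2: waits 17, runs 17→32
T3: waits 32, runs 32→50
T4: waits 50, runs 50→52
T5: waits 52, runs 52→59
T6: waits 59, runs 59→69
Sum = 0+17+32+50+52+59 = 210.
EDD (increasing due date): T2 T1 T4 T3 T6 T5.
T2: waits 0, runs 0→15
T1: waits 15, runs 15→32
T4: waits 32, runs 32→34
T3: waits 34, runs 34→52
T6: waits 52, runs 52→62
T5: waits 62, runs 62→69
Sum = 0+15+32+34+52+62 = 195.
Difference = 210 − 195 = 15.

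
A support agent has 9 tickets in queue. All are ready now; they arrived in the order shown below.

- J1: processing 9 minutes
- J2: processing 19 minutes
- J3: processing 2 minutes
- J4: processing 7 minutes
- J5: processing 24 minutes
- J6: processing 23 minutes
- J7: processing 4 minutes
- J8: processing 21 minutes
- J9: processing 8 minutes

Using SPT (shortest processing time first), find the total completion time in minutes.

401

SPT (increasing processing time): J3 J7 J4 J9 J1 J2 J8 J6 J5.
J3: 0→2
J7: 2→6
J4: 6→13
J9: 13→21
J1: 21→30
J2: 30→49
J8: 49→70
J6: 70→93
J5: 93→117
Sum = 2+6+13+21+30+49+70+93+117 = 401.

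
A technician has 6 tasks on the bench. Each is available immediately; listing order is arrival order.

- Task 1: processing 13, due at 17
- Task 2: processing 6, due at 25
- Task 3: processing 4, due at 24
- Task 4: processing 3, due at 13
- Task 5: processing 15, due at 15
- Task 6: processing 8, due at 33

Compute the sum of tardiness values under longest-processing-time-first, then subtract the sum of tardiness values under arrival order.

34

LPT (decreasing processing time): Task 5 Task 1 Task 6 Task 2 Task 3 Task 4.
Task 5: 0→15, due 15, tardiness 0
Task 1: 15→28, due 17, tardiness 11
Task 6: 28→36, due 33, tardiness 3
Task 2: 36→42, due 25, tardiness 17
Task 3: 42→46, due 24, tardiness 22
Task 4: 46→49, due 13, tardiness 36
Sum = 0+11+3+17+22+36 = 89.
FIFO (arrival order): Task 1 Task 2 Task 3 Task 4 Task 5 Task 6.
Task 1: 0→13, due 17, tardiness 0
Task 2: 13→19, due 25, tardiness 0
Task 3: 19→23, due 24, tardiness 0
Task 4: 23→26, due 13, tardiness 13
Task 5: 26→41, due 15, tardiness 26
Task 6: 41→49, due 33, tardiness 16
Sum = 0+0+0+13+26+16 = 55.
Difference = 89 − 55 = 34.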